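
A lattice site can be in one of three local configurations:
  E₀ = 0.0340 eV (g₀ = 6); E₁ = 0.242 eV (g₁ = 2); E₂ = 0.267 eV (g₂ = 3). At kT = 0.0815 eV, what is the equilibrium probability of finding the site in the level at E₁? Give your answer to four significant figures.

0.02463

Eᵢ/kT = 0.417178, 2.96933, 3.27607.
Z = Σ gᵢe^(−Eᵢ/kT) = 6·e^(−0.417178) + 2·e^(−2.96933) + 3·e^(−3.27607) = 3.95342 + 0.102675 + 0.113329 = 4.16942.
P₁ = g₁ e^(−E₁/kT) / Z = 0.102675/4.16942 = 0.02463.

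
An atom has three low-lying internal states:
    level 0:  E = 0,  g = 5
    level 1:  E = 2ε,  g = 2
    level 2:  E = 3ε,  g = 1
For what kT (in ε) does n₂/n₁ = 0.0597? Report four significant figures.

n₂/n₁ = (g₂/g₁) exp[−(E₂−E₁)/kT] = 0.0597.
⇒ (E₂−E₁)/kT = ln((1/2)/0.0597) = ln(8.37521) = 2.12528.
kT = 1ε / 2.12528 = 0.4705 ε.

0.4705 ε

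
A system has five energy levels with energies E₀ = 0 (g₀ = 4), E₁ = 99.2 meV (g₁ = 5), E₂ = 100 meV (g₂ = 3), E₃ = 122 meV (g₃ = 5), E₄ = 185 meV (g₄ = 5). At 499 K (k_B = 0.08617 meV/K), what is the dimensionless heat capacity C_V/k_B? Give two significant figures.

1.2

k_BT = 0.08617 × 499 K = 43.00 meV.
Eᵢ/kT = 0, 2.307, 2.326, 2.837, 4.302.
Z = Σ gᵢe^(−Eᵢ/kT) = 4·e^(−0) + 5·e^(−2.307) + 3·e^(−2.326) + 5·e^(−2.837) + 5·e^(−4.302) = 4.000 + 0.4978 + 0.2931 + 0.2930 + 0.06771 = 5.152.
⟨E⟩ = 24.64 meV, ⟨E²⟩ = 2816 meV².
C_V/k_B = (⟨E²⟩ − ⟨E⟩²)/(kT)² = (2816 − 607.1)/1849 = 1.2.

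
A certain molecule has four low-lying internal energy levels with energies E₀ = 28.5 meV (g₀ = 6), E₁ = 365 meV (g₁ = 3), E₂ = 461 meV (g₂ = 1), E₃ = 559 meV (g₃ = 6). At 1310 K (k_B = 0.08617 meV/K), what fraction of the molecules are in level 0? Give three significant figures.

k_BT = 0.08617 × 1310 K = 112.88 meV.
Eᵢ/kT = 0.25248, 3.2335, 4.0840, 4.9522.
Z = Σ gᵢe^(−Eᵢ/kT) = 6·e^(−0.25248) + 3·e^(−3.2335) + 1·e^(−4.0840) + 6·e^(−4.9522) = 4.6612 + 0.11826 + 0.016840 + 0.042407 = 4.8387.
P₀ = g₀ e^(−E₀/kT) / Z = 4.6612/4.8387 = 0.963.

0.963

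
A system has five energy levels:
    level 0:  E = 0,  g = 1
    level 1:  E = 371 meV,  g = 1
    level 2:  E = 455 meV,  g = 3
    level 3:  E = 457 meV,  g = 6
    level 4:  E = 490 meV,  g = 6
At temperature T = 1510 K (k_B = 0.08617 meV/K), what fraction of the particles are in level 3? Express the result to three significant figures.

k_BT = 0.08617 × 1510 K = 130.12 meV.
Eᵢ/kT = 0, 2.8512, 3.4968, 3.5121, 3.7658.
Z = Σ gᵢe^(−Eᵢ/kT) = 1·e^(−0) + 1·e^(−2.8512) + 3·e^(−3.4968) + 6·e^(−3.5121) + 6·e^(−3.7658) = 1.0000 + 0.057775 + 0.090883 + 0.17901 + 0.13889 = 1.4666.
P₃ = g₃ e^(−E₃/kT) / Z = 0.17901/1.4666 = 0.122.

0.122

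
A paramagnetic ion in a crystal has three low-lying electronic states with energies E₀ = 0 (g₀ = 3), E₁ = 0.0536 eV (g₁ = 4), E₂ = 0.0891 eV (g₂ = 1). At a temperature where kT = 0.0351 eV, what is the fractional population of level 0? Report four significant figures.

0.7599

Eᵢ/kT = 0, 1.52707, 2.53846.
Z = Σ gᵢe^(−Eᵢ/kT) = 3·e^(−0) + 4·e^(−1.52707) + 1·e^(−2.53846) = 3.00000 + 0.868684 + 0.0789879 = 3.94767.
P₀ = g₀ e^(−E₀/kT) / Z = 3.00000/3.94767 = 0.7599.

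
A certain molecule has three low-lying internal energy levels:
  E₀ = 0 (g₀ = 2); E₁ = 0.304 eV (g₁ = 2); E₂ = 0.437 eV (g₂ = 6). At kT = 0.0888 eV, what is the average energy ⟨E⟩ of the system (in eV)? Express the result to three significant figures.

Eᵢ/kT = 0, 3.4234, 4.9212.
Z = Σ gᵢe^(−Eᵢ/kT) = 2·e^(−0) + 2·e^(−3.4234) + 6·e^(−4.9212) = 2.0000 + 0.065203 + 0.043742 = 2.1089.
⟨E⟩ = Σ Eᵢ gᵢe^(−Eᵢ/kT) / Z = (0·2.0000 + 0.304·0.065203 + 0.437·0.043742) / 2.1089 = 0.0185 eV.

0.0185 eV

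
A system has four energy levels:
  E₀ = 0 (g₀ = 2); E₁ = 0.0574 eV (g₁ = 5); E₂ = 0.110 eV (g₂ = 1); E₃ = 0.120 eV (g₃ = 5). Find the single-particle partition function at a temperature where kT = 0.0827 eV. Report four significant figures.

Z = 5.934

Eᵢ/kT = 0, 0.694075, 1.33011, 1.45103.
Z = Σ gᵢe^(−Eᵢ/kT) = 2·e^(−0) + 5·e^(−0.694075) + 1·e^(−1.33011) + 5·e^(−1.45103) = 2.00000 + 2.49768 + 0.264448 + 1.17164 = 5.93377.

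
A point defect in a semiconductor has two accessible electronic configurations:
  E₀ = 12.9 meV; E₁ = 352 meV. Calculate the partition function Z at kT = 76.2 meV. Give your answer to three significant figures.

Eᵢ/kT = 0.16929, 4.6194.
Z = Σ e^(−Eᵢ/kT) = e^(−0.16929) + e^(−4.6194) = 0.84426 + 0.0098587 = 0.85412.

Z = 0.854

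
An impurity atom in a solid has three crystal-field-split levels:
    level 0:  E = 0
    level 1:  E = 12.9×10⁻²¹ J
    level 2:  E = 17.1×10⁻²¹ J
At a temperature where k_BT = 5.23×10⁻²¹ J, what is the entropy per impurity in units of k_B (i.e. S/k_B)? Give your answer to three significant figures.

Eᵢ/kT = 0, 2.4665, 3.2696.
Z = Σ e^(−Eᵢ/kT) = e^(−0) + e^(−2.4665) + e^(−3.2696) = 1.0000 + 0.084881 + 0.038022 = 1.1229.
⟨E⟩ = Σ EᵢPᵢ = 1.5541 ×10⁻²¹ J.
S/k_B = ln Z + ⟨E⟩/kT = ln(1.1229) + 1.5541/5.23 = 0.11591 + 0.29715 = 0.413.

0.413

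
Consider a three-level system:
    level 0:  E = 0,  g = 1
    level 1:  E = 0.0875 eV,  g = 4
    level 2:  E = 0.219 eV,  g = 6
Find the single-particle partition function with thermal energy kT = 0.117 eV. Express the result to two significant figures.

Eᵢ/kT = 0, 0.7479, 1.872.
Z = Σ gᵢe^(−Eᵢ/kT) = 1·e^(−0) + 4·e^(−0.7479) + 6·e^(−1.872) = 1.000 + 1.893 + 0.9229 = 3.816.

Z = 3.8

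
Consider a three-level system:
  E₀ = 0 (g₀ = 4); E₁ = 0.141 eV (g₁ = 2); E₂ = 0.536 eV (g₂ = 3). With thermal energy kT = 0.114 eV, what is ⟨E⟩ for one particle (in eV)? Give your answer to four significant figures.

0.02093 eV

Eᵢ/kT = 0, 1.23684, 4.70175.
Z = Σ gᵢe^(−Eᵢ/kT) = 4·e^(−0) + 2·e^(−1.23684) + 3·e^(−4.70175) = 4.00000 + 0.580600 + 0.0272381 = 4.60784.
⟨E⟩ = Σ Eᵢ gᵢe^(−Eᵢ/kT) / Z = (0·4.00000 + 0.141·0.580600 + 0.536·0.0272381) / 4.60784 = 0.02093 eV.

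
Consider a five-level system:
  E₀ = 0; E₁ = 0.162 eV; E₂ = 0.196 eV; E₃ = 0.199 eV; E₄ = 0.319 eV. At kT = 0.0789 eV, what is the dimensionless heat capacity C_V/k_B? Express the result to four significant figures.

1.092

Eᵢ/kT = 0, 2.05323, 2.48416, 2.52218, 4.04309.
Z = Σ e^(−Eᵢ/kT) = e^(−0) + e^(−2.05323) + e^(−2.48416) + e^(−2.52218) + e^(−4.04309) = 1.00000 + 0.128320 + 0.0833956 + 0.0802844 + 0.0175432 = 1.30954.
⟨E⟩ = 0.0448297 eV, ⟨E²⟩ = 0.00880913 eV².
C_V/k_B = (⟨E²⟩ − ⟨E⟩²)/(kT)² = (0.00880913 − 0.00200970)/0.00622521 = 1.092.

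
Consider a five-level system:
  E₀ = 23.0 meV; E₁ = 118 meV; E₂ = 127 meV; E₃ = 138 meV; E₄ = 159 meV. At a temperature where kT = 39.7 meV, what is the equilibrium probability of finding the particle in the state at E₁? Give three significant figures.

0.0730

Eᵢ/kT = 0.57935, 2.9723, 3.1990, 3.4761, 4.0050.
Z = Σ e^(−Eᵢ/kT) = e^(−0.57935) + e^(−2.9723) + e^(−3.1990) + e^(−3.4761) + e^(−4.0050) = 0.56026 + 0.051185 + 0.040803 + 0.030928 + 0.018224 = 0.70140.
P₁ = e^(−E₁/kT) / Z = 0.051185/0.70140 = 0.0730.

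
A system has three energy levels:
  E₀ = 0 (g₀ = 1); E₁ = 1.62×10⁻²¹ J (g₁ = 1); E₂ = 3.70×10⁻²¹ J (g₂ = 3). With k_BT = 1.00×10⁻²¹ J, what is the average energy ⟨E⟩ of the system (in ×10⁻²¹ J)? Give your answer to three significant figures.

Eᵢ/kT = 0, 1.6200, 3.7000.
Z = Σ gᵢe^(−Eᵢ/kT) = 1·e^(−0) + 1·e^(−1.6200) + 3·e^(−3.7000) = 1.0000 + 0.19790 + 0.074171 = 1.2721.
⟨E⟩ = Σ Eᵢ gᵢe^(−Eᵢ/kT) / Z = (0·1.0000 + 1.62·0.19790 + 3.70·0.074171) / 1.2721 = 0.468 ×10⁻²¹ J.

0.468 ×10⁻²¹ J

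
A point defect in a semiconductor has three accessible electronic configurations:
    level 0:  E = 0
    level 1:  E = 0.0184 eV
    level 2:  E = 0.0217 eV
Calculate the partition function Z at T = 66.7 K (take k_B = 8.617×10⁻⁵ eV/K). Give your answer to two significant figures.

k_BT = 8.617×10⁻⁵ × 66.7 K = 0.005748 eV.
Eᵢ/kT = 0, 3.201, 3.775.
Z = Σ e^(−Eᵢ/kT) = e^(−0) + e^(−3.201) + e^(−3.775) = 1.000 + 0.04072 + 0.02294 = 1.064.

Z = 1.1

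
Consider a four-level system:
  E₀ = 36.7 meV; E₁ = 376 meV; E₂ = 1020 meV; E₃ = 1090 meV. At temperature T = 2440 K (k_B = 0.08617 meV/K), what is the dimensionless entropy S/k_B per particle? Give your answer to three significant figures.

k_BT = 0.08617 × 2440 K = 210.25 meV.
Eᵢ/kT = 0.17455, 1.7883, 4.8514, 5.1843.
Z = Σ e^(−Eᵢ/kT) = e^(−0.17455) + e^(−1.7883) + e^(−4.8514) + e^(−5.1843) = 0.83983 + 0.16724 + 0.0078174 + 0.0056039 = 1.0205.
⟨E⟩ = Σ EᵢPᵢ = 105.62 meV.
S/k_B = ln Z + ⟨E⟩/kT = ln(1.0205) + 105.62/210.25 = 0.020293 + 0.50235 = 0.523.

0.523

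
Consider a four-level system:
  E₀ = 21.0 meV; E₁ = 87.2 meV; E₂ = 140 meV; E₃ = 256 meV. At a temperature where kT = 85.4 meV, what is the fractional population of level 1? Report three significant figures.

Eᵢ/kT = 0.24590, 1.0211, 1.6393, 2.9977.
Z = Σ e^(−Eᵢ/kT) = e^(−0.24590) + e^(−1.0211) + e^(−1.6393) + e^(−2.9977) = 0.78200 + 0.36020 + 0.19412 + 0.049902 = 1.3862.
P₁ = e^(−E₁/kT) / Z = 0.36020/1.3862 = 0.260.

0.260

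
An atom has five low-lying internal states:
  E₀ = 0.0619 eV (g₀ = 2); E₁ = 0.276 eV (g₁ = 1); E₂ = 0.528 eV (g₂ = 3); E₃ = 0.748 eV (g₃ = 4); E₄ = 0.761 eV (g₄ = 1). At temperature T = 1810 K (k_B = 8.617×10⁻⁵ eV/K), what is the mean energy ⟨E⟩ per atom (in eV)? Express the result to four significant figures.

k_BT = 8.617×10⁻⁵ × 1810 K = 0.155968 eV.
Eᵢ/kT = 0.396876, 1.76959, 3.38531, 4.79586, 4.87921.
Z = Σ gᵢe^(−Eᵢ/kT) = 2·e^(−0.396876) + 1·e^(−1.76959) + 3·e^(−3.38531) + 4·e^(−4.79586) + 1·e^(−4.87921) = 1.34483 + 0.170403 + 0.101601 + 0.0330556 + 0.00760302 = 1.65749.
⟨E⟩ = Σ Eᵢ gᵢe^(−Eᵢ/kT) / Z = (0.0619·1.34483 + 0.276·0.170403 + 0.528·0.101601 + 0.748·0.0330556 + 0.761·0.00760302) / 1.65749 = 0.1294 eV.

0.1294 eV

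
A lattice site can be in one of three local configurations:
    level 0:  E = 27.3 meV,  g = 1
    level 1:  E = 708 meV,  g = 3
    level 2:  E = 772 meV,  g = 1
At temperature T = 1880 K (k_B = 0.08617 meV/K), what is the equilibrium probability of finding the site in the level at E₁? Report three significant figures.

k_BT = 0.08617 × 1880 K = 162.00 meV.
Eᵢ/kT = 0.16852, 4.3704, 4.7654.
Z = Σ gᵢe^(−Eᵢ/kT) = 1·e^(−0.16852) + 3·e^(−4.3704) + 1·e^(−4.7654) = 0.84491 + 0.037939 + 0.0085195 = 0.89137.
P₁ = g₁ e^(−E₁/kT) / Z = 0.037939/0.89137 = 0.0426.

0.0426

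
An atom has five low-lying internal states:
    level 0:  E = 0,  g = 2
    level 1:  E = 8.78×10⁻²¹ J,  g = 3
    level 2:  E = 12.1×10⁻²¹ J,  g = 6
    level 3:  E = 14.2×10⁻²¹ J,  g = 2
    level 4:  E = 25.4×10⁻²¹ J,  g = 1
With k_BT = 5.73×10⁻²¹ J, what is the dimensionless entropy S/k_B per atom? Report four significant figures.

Eᵢ/kT = 0, 1.53229, 2.11169, 2.47818, 4.43281.
Z = Σ gᵢe^(−Eᵢ/kT) = 2·e^(−0) + 3·e^(−1.53229) + 6·e^(−2.11169) + 2·e^(−2.47818) + 1·e^(−4.43281) = 2.00000 + 0.648121 + 0.726199 + 0.167792 + 0.0118811 = 3.55399.
⟨E⟩ = Σ EᵢPᵢ = 4.82892 ×10⁻²¹ J.
S/k_B = ln Z + ⟨E⟩/kT = ln(3.55399) + 4.82892/5.73 = 1.26807 + 0.842743 = 2.111.

2.111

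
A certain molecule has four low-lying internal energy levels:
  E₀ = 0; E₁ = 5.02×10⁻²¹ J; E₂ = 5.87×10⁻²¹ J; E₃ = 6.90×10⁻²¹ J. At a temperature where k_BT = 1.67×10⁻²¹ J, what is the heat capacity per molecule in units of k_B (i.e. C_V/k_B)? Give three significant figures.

0.909

Eᵢ/kT = 0, 3.0060, 3.5150, 4.1317.
Z = Σ e^(−Eᵢ/kT) = e^(−0) + e^(−3.0060) + e^(−3.5150) + e^(−4.1317) = 1.0000 + 0.049489 + 0.029748 + 0.016056 = 1.0953.
⟨E⟩ = 0.48739, ⟨E²⟩ = 2.7724.
C_V/k_B = (⟨E²⟩ − ⟨E⟩²)/(kT)² = (2.7724 − 0.23755)/2.7889 = 0.909.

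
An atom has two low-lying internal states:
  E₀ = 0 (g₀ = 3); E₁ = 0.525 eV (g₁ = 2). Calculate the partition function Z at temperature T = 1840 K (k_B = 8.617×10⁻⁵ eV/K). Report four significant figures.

k_BT = 8.617×10⁻⁵ × 1840 K = 0.158553 eV.
Eᵢ/kT = 0, 3.31120.
Z = Σ gᵢe^(−Eᵢ/kT) = 3·e^(−0) + 2·e^(−3.31120) = 3.00000 + 0.0729448 = 3.07294.

Z = 3.073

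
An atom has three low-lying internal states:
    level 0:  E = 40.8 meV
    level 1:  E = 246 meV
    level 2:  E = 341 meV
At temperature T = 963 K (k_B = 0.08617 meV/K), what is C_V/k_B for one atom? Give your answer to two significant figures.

k_BT = 0.08617 × 963 K = 82.98 meV.
Eᵢ/kT = 0.4917, 2.965, 4.109.
Z = Σ e^(−Eᵢ/kT) = e^(−0.4917) + e^(−2.965) + e^(−4.109) = 0.6116 + 0.05156 + 0.01642 = 0.6796.
⟨E⟩ = 63.62 meV, ⟨E²⟩ = 8899 meV².
C_V/k_B = (⟨E²⟩ − ⟨E⟩²)/(kT)² = (8899 − 4048)/6886 = 0.70.

0.70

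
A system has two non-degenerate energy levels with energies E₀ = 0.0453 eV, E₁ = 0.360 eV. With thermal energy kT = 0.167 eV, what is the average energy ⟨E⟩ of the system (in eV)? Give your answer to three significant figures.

Eᵢ/kT = 0.27126, 2.1557.
Z = Σ e^(−Eᵢ/kT) = e^(−0.27126) + e^(−2.1557) = 0.76242 + 0.11582 = 0.87824.
⟨E⟩ = Σ Eᵢ e^(−Eᵢ/kT) / Z = (0.0453·0.76242 + 0.360·0.11582) / 0.87824 = 0.0868 eV.

0.0868 eV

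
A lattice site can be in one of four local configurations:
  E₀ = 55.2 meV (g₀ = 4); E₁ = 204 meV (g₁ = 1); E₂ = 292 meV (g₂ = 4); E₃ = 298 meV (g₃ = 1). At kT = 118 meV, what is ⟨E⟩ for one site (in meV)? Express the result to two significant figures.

96 meV

Eᵢ/kT = 0.4678, 1.729, 2.475, 2.525.
Z = Σ gᵢe^(−Eᵢ/kT) = 4·e^(−0.4678) + 1·e^(−1.729) + 4·e^(−2.475) + 1·e^(−2.525) = 2.506 + 0.1775 + 0.3367 + 0.08006 = 3.100.
⟨E⟩ = Σ Eᵢ gᵢe^(−Eᵢ/kT) / Z = (55.2·2.506 + 204·0.1775 + 292·0.3367 + 298·0.08006) / 3.100 = 96 meV.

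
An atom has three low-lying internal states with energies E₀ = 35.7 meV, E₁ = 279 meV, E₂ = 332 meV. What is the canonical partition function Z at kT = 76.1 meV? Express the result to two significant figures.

Eᵢ/kT = 0.4691, 3.666, 4.363.
Z = Σ e^(−Eᵢ/kT) = e^(−0.4691) + e^(−3.666) + e^(−4.363) = 0.6256 + 0.02558 + 0.01274 = 0.6639.

Z = 0.66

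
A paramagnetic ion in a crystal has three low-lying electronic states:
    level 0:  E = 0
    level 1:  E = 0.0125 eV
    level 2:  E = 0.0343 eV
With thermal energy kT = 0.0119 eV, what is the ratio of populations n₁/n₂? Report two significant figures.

n₁/n₂ = exp[−(E₁−E₂)/kT] = exp(−(-0.0218 eV)/(0.0119 eV)) = exp(1.832) = 6.2.

6.2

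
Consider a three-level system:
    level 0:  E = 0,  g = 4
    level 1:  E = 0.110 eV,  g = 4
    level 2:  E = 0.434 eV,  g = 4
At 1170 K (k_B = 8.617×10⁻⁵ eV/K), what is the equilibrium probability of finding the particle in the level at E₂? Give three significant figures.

k_BT = 8.617×10⁻⁵ × 1170 K = 0.10082 eV.
Eᵢ/kT = 0, 1.0911, 4.3047.
Z = Σ gᵢe^(−Eᵢ/kT) = 4·e^(−0) + 4·e^(−1.0911) + 4·e^(−4.3047) = 4.0000 + 1.3434 + 0.054020 = 5.3974.
P₂ = g₂ e^(−E₂/kT) / Z = 0.054020/5.3974 = 0.0100.

0.0100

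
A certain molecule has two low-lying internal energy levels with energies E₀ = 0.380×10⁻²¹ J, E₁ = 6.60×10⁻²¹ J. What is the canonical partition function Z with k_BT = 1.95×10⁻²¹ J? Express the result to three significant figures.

Eᵢ/kT = 0.19487, 3.3846.
Z = Σ e^(−Eᵢ/kT) = e^(−0.19487) + e^(−3.3846) = 0.82294 + 0.033891 = 0.85683.

Z = 0.857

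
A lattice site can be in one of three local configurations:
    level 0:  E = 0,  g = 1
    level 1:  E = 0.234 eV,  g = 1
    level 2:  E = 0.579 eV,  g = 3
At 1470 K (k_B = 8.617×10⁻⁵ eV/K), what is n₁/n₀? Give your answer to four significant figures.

k_BT = 8.617×10⁻⁵ × 1470 K = 0.126670 eV.
n₁/n₀ = (g₁/g₀) exp[−(E₁−E₀)/kT] = (1/1) × exp(−(0.234 eV)/(0.126670 eV)) = (1/1) × exp(-1.84732) = 0.1577.

0.1577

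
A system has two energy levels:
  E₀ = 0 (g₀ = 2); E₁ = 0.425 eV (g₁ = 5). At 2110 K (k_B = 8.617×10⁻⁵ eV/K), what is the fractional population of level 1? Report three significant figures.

0.194

k_BT = 8.617×10⁻⁵ × 2110 K = 0.18182 eV.
Eᵢ/kT = 0, 2.3375.
Z = Σ gᵢe^(−Eᵢ/kT) = 2·e^(−0) + 5·e^(−2.3375) = 2.0000 + 0.48284 = 2.4828.
P₁ = g₁ e^(−E₁/kT) / Z = 0.48284/2.4828 = 0.194.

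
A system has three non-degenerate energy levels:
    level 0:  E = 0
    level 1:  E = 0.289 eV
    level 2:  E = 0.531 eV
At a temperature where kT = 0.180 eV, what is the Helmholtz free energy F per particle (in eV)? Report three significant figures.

Eᵢ/kT = 0, 1.6056, 2.9500.
Z = Σ e^(−Eᵢ/kT) = e^(−0) + e^(−1.6056) + e^(−2.9500) = 1.0000 + 0.20077 + 0.052340 = 1.2531.
F = −kT ln Z = −0.180 × ln(1.2531) = −0.180 × 0.22562 = -0.0406 eV.

-0.0406 eV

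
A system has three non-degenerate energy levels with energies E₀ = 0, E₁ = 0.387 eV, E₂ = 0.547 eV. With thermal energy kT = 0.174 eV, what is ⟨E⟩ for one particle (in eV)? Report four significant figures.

Eᵢ/kT = 0, 2.22414, 3.14368.
Z = Σ e^(−Eᵢ/kT) = e^(−0) + e^(−2.22414) + e^(−3.14368) = 1.00000 + 0.108160 + 0.0431238 = 1.15128.
⟨E⟩ = Σ Eᵢ e^(−Eᵢ/kT) / Z = (0·1.00000 + 0.387·0.108160 + 0.547·0.0431238) / 1.15128 = 0.05685 eV.

0.05685 eV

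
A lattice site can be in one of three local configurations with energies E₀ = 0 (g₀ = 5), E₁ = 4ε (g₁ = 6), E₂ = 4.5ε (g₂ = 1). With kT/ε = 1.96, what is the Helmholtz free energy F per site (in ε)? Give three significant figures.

Eᵢ/kT = 0, 2.0408, 2.2959.
Z = Σ gᵢe^(−Eᵢ/kT) = 5·e^(−0) + 6·e^(−2.0408) + 1·e^(−2.2959) = 5.0000 + 0.77955 + 0.10067 = 5.8802.
F = −kT ln Z = −1.96 × ln(5.8802) = −1.96 × 1.7716 = -3.47 ε.

-3.47 ε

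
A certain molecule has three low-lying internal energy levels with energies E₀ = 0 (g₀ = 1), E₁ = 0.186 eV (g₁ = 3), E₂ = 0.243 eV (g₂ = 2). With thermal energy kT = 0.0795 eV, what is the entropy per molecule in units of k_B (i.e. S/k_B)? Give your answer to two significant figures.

Eᵢ/kT = 0, 2.340, 3.057.
Z = Σ gᵢe^(−Eᵢ/kT) = 1·e^(−0) + 3·e^(−2.340) + 2·e^(−3.057) = 1.000 + 0.2890 + 0.09406 = 1.383.
⟨E⟩ = Σ EᵢPᵢ = 0.05539 eV.
S/k_B = ln Z + ⟨E⟩/kT = ln(1.383) + 0.05539/0.0795 = 0.3243 + 0.6967 = 1.0.

1.0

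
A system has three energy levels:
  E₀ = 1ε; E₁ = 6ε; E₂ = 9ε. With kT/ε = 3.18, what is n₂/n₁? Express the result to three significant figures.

0.389

n₂/n₁ = exp[−(E₂−E₁)/kT] = exp(−(3ε)/(3.18ε)) = exp(-0.94340) = 0.389.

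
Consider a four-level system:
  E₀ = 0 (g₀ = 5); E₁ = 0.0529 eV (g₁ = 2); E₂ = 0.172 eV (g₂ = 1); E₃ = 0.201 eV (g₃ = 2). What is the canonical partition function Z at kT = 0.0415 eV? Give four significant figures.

Eᵢ/kT = 0, 1.27470, 4.14458, 4.84337.
Z = Σ gᵢe^(−Eᵢ/kT) = 5·e^(−0) + 2·e^(−1.27470) + 1·e^(−4.14458) + 2·e^(−4.84337) = 5.00000 + 0.559030 + 0.0158501 + 0.0157609 = 5.59064.

Z = 5.591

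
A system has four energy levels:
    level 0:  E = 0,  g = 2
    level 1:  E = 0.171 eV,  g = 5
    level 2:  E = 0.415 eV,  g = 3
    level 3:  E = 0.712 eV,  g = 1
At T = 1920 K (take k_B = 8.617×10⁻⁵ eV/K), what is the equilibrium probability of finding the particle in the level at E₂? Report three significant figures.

0.0605

k_BT = 8.617×10⁻⁵ × 1920 K = 0.16545 eV.
Eᵢ/kT = 0, 1.0335, 2.5083, 4.3034.
Z = Σ gᵢe^(−Eᵢ/kT) = 2·e^(−0) + 5·e^(−1.0335) + 3·e^(−2.5083) + 1·e^(−4.3034) = 2.0000 + 1.7788 + 0.24422 + 0.013523 = 4.0365.
P₂ = g₂ e^(−E₂/kT) / Z = 0.24422/4.0365 = 0.0605.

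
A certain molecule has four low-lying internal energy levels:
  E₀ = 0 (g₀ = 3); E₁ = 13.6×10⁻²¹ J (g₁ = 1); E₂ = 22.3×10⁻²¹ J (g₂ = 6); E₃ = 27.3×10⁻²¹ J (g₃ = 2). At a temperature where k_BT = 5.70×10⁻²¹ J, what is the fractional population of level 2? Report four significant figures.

Eᵢ/kT = 0, 2.38596, 3.91228, 4.78947.
Z = Σ gᵢe^(−Eᵢ/kT) = 3·e^(−0) + 1·e^(−2.38596) + 6·e^(−3.91228) + 2·e^(−4.78947) = 3.00000 + 0.0920006 + 0.119969 + 0.0166337 = 3.22860.
P₂ = g₂ e^(−E₂/kT) / Z = 0.119969/3.22860 = 0.03716.

0.03716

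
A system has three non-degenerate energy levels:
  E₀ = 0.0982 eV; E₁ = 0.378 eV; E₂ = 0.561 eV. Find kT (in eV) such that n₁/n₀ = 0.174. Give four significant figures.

n₁/n₀ = exp[−(E₁−E₀)/kT] = 0.174.
⇒ (E₁−E₀)/kT = ln(1/0.174) = ln(5.74713) = 1.74870.
kT = 0.2798 eV / 1.74870 = 0.1600 eV.

0.1600 eV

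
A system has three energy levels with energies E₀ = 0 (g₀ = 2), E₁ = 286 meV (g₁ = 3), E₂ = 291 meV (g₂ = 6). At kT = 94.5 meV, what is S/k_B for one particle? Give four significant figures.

Eᵢ/kT = 0, 3.02646, 3.07937.
Z = Σ gᵢe^(−Eᵢ/kT) = 2·e^(−0) + 3·e^(−3.02646) + 6·e^(−3.07937) = 2.00000 + 0.145461 + 0.275929 = 2.42139.
⟨E⟩ = Σ EᵢPᵢ = 50.3418 meV.
S/k_B = ln Z + ⟨E⟩/kT = ln(2.42139) + 50.3418/94.5 = 0.884342 + 0.532717 = 1.417.

1.417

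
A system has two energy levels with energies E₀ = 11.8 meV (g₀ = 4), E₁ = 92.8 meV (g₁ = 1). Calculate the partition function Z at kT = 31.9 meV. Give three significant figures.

Z = 2.82

Eᵢ/kT = 0.36991, 2.9091.
Z = Σ gᵢe^(−Eᵢ/kT) = 4·e^(−0.36991) + 1·e^(−2.9091) = 2.7632 + 0.054525 = 2.8177.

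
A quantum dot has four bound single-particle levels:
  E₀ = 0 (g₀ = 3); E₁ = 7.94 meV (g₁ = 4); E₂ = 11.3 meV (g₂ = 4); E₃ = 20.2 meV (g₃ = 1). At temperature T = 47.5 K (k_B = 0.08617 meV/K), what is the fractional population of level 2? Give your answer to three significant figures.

0.0660

k_BT = 0.08617 × 47.5 K = 4.0931 meV.
Eᵢ/kT = 0, 1.9398, 2.7607, 4.9351.
Z = Σ gᵢe^(−Eᵢ/kT) = 3·e^(−0) + 4·e^(−1.9398) + 4·e^(−2.7607) + 1·e^(−4.9351) = 3.0000 + 0.57493 + 0.25299 + 0.0071897 = 3.8351.
P₂ = g₂ e^(−E₂/kT) / Z = 0.25299/3.8351 = 0.0660.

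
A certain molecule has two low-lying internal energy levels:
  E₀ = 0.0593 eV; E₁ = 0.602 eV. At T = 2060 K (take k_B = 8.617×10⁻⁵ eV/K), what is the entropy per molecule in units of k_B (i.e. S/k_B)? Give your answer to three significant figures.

0.183

k_BT = 8.617×10⁻⁵ × 2060 K = 0.17751 eV.
Eᵢ/kT = 0.33407, 3.3914.
Z = Σ e^(−Eᵢ/kT) = e^(−0.33407) + e^(−3.3914) = 0.71600 + 0.033662 = 0.74966.
⟨E⟩ = Σ EᵢPᵢ = 0.083669 eV.
S/k_B = ln Z + ⟨E⟩/kT = ln(0.74966) + 0.083669/0.17751 = -0.28814 + 0.47135 = 0.183.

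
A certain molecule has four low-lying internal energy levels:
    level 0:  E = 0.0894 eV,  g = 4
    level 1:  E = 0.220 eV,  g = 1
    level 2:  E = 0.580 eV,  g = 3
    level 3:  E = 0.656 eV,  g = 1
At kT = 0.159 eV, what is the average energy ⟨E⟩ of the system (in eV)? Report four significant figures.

0.1200 eV

Eᵢ/kT = 0.562264, 1.38365, 3.64780, 4.12579.
Z = Σ gᵢe^(−Eᵢ/kT) = 4·e^(−0.562264) + 1·e^(−1.38365) + 3·e^(−3.64780) + 1·e^(−4.12579) = 2.27967 + 0.250662 + 0.0781451 + 0.0161507 = 2.62463.
⟨E⟩ = Σ Eᵢ gᵢe^(−Eᵢ/kT) / Z = (0.0894·2.27967 + 0.220·0.250662 + 0.580·0.0781451 + 0.656·0.0161507) / 2.62463 = 0.1200 eV.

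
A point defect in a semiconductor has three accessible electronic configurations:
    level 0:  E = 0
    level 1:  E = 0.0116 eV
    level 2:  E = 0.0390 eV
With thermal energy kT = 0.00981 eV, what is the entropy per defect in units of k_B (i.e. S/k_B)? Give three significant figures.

0.611

Eᵢ/kT = 0, 1.1825, 3.9755.
Z = Σ e^(−Eᵢ/kT) = e^(−0) + e^(−1.1825) + e^(−3.9755) = 1.0000 + 0.30651 + 0.018770 = 1.3253.
⟨E⟩ = Σ EᵢPᵢ = 0.0032352 eV.
S/k_B = ln Z + ⟨E⟩/kT = ln(1.3253) + 0.0032352/0.00981 = 0.28164 + 0.32979 = 0.611.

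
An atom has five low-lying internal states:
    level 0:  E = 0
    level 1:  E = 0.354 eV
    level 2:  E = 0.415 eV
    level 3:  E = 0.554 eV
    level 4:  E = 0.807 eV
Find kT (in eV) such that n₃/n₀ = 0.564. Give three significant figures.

0.967 eV

n₃/n₀ = exp[−(E₃−E₀)/kT] = 0.564.
⇒ (E₃−E₀)/kT = ln(1/0.564) = ln(1.7730) = 0.57267.
kT = 0.554 eV / 0.57267 = 0.967 eV.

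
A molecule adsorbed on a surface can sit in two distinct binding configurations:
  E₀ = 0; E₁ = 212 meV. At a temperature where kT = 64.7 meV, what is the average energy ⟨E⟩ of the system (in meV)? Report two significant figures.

Eᵢ/kT = 0, 3.277.
Z = Σ e^(−Eᵢ/kT) = e^(−0) + e^(−3.277) = 1.000 + 0.03774 = 1.038.
⟨E⟩ = Σ Eᵢ e^(−Eᵢ/kT) / Z = (0·1.000 + 212·0.03774) / 1.038 = 7.7 meV.

7.7 meV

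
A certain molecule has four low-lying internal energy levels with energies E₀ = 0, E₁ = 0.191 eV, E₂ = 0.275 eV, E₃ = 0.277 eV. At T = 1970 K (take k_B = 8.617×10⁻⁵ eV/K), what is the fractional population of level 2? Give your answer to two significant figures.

0.12

k_BT = 8.617×10⁻⁵ × 1970 K = 0.1698 eV.
Eᵢ/kT = 0, 1.125, 1.620, 1.631.
Z = Σ e^(−Eᵢ/kT) = e^(−0) + e^(−1.125) + e^(−1.620) + e^(−1.631) = 1.000 + 0.3247 + 0.1979 + 0.1957 = 1.718.
P₂ = e^(−E₂/kT) / Z = 0.1979/1.718 = 0.12.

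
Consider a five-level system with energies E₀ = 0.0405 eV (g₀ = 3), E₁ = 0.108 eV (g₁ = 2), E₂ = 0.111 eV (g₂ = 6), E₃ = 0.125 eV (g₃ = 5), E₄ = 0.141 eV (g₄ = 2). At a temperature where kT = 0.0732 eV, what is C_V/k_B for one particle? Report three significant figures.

0.271

Eᵢ/kT = 0.55328, 1.4754, 1.5164, 1.7077, 1.9262.
Z = Σ gᵢe^(−Eᵢ/kT) = 3·e^(−0.55328) + 2·e^(−1.4754) + 6·e^(−1.5164) + 5·e^(−1.7077) + 2·e^(−1.9262) = 1.7252 + 0.45737 + 1.3170 + 0.90641 + 0.29140 = 4.6974.
⟨E⟩ = 0.089378 eV, ⟨E²⟩ = 0.0094408 eV².
C_V/k_B = (⟨E²⟩ − ⟨E⟩²)/(kT)² = (0.0094408 − 0.0079884)/0.0053582 = 0.271.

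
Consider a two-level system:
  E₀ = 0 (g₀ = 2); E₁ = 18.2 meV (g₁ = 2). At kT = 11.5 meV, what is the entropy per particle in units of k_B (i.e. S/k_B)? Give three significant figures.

1.15

Eᵢ/kT = 0, 1.5826.
Z = Σ gᵢe^(−Eᵢ/kT) = 2·e^(−0) + 2·e^(−1.5826) = 2.0000 + 0.41088 = 2.4109.
⟨E⟩ = Σ EᵢPᵢ = 3.1018 meV.
S/k_B = ln Z + ⟨E⟩/kT = ln(2.4109) + 3.1018/11.5 = 0.88000 + 0.26972 = 1.15.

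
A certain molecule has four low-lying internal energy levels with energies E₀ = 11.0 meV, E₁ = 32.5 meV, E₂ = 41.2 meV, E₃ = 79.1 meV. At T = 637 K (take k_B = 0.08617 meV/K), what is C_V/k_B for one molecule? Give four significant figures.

k_BT = 0.08617 × 637 K = 54.8903 meV.
Eᵢ/kT = 0.200400, 0.592090, 0.750588, 1.44106.
Z = Σ e^(−Eᵢ/kT) = e^(−0.200400) + e^(−0.592090) + e^(−0.750588) + e^(−1.44106) = 0.818403 + 0.553170 + 0.472089 + 0.236677 = 2.08034.
⟨E⟩ = 31.3178 meV, ⟨E²⟩ = 1425.49 meV².
C_V/k_B = (⟨E²⟩ − ⟨E⟩²)/(kT)² = (1425.49 − 980.805)/3012.95 = 0.1476.

0.1476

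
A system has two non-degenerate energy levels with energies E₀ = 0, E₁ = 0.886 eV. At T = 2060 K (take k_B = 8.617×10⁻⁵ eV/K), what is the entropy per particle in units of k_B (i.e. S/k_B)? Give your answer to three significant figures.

k_BT = 8.617×10⁻⁵ × 2060 K = 0.17751 eV.
Eᵢ/kT = 0, 4.9913.
Z = Σ e^(−Eᵢ/kT) = e^(−0) + e^(−4.9913) = 1.0000 + 0.0067968 = 1.0068.
⟨E⟩ = Σ EᵢPᵢ = 0.0059813 eV.
S/k_B = ln Z + ⟨E⟩/kT = ln(1.0068) + 0.0059813/0.17751 = 0.0067770 + 0.033696 = 0.0405.

0.0405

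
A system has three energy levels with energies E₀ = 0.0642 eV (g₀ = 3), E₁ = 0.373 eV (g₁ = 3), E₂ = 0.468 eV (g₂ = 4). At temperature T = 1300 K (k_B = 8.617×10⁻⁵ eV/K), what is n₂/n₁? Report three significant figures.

0.571

k_BT = 8.617×10⁻⁵ × 1300 K = 0.11202 eV.
n₂/n₁ = (g₂/g₁) exp[−(E₂−E₁)/kT] = (4/3) × exp(−(0.095 eV)/(0.11202 eV)) = (4/3) × exp(-0.84806) = 0.571.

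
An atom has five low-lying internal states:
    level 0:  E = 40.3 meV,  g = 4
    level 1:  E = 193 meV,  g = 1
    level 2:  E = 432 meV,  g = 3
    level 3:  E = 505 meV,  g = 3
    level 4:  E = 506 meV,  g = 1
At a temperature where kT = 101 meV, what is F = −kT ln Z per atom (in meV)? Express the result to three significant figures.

Eᵢ/kT = 0.39901, 1.9109, 4.2772, 5.0000, 5.0099.
Z = Σ gᵢe^(−Eᵢ/kT) = 4·e^(−0.39901) + 1·e^(−1.9109) + 3·e^(−4.2772) + 3·e^(−5.0000) + 1·e^(−5.0099) = 2.6839 + 0.14795 + 0.041644 + 0.020214 + 0.0066716 = 2.9004.
F = −kT ln Z = −101 × ln(2.9004) = −101 × 1.0648 = -108 meV.

-108 meV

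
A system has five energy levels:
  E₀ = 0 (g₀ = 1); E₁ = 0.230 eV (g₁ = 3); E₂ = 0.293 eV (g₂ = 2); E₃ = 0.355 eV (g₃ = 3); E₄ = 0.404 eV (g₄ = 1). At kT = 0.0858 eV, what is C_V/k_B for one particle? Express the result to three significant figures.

1.87

Eᵢ/kT = 0, 2.6807, 3.4149, 4.1375, 4.7086.
Z = Σ gᵢe^(−Eᵢ/kT) = 1·e^(−0) + 3·e^(−2.6807) + 2·e^(−3.4149) + 3·e^(−4.1375) + 1·e^(−4.7086) = 1.0000 + 0.20555 + 0.065759 + 0.047888 + 0.0090174 = 1.3282.
⟨E⟩ = 0.065643 eV, ⟨E²⟩ = 0.018089 eV².
C_V/k_B = (⟨E²⟩ − ⟨E⟩²)/(kT)² = (0.018089 − 0.0043090)/0.0073616 = 1.87.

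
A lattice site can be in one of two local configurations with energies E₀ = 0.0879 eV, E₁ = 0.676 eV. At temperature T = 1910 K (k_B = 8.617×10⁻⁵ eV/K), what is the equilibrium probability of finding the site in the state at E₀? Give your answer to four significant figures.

k_BT = 8.617×10⁻⁵ × 1910 K = 0.164585 eV.
Eᵢ/kT = 0.534071, 4.10730.
Z = Σ e^(−Eᵢ/kT) = e^(−0.534071) + e^(−4.10730) = 0.586214 + 0.0164521 = 0.602666.
P₀ = e^(−E₀/kT) / Z = 0.586214/0.602666 = 0.9727.

0.9727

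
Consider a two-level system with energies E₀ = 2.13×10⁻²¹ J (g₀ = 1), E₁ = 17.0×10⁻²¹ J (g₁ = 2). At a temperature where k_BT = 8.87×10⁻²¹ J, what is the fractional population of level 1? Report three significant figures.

Eᵢ/kT = 0.24014, 1.9166.
Z = Σ gᵢe^(−Eᵢ/kT) = 1·e^(−0.24014) + 2·e^(−1.9166) = 0.78652 + 0.29421 = 1.0807.
P₁ = g₁ e^(−E₁/kT) / Z = 0.29421/1.0807 = 0.272.

0.272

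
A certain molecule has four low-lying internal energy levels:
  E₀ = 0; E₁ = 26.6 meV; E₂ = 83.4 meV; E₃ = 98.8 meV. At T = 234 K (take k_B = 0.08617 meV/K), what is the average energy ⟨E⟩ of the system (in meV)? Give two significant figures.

7.1 meV

k_BT = 0.08617 × 234 K = 20.16 meV.
Eᵢ/kT = 0, 1.319, 4.137, 4.901.
Z = Σ e^(−Eᵢ/kT) = e^(−0) + e^(−1.319) + e^(−4.137) + e^(−4.901) = 1.000 + 0.2674 + 0.01597 + 0.007439 = 1.291.
⟨E⟩ = Σ Eᵢ e^(−Eᵢ/kT) / Z = (0·1.000 + 26.6·0.2674 + 83.4·0.01597 + 98.8·0.007439) / 1.291 = 7.1 meV.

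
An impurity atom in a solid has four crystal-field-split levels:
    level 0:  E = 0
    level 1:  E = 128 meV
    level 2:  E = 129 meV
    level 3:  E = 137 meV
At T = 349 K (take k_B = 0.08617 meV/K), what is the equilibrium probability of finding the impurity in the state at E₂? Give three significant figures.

k_BT = 0.08617 × 349 K = 30.073 meV.
Eᵢ/kT = 0, 4.2563, 4.2896, 4.5556.
Z = Σ e^(−Eᵢ/kT) = e^(−0) + e^(−4.2563) + e^(−4.2896) + e^(−4.5556) = 1.0000 + 0.014175 + 0.013710 + 0.010508 = 1.0384.
P₂ = e^(−E₂/kT) / Z = 0.013710/1.0384 = 0.0132.

0.0132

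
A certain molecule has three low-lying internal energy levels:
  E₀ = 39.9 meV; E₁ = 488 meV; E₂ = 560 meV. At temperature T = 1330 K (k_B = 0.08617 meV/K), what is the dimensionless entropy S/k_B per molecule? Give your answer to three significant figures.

0.153

k_BT = 0.08617 × 1330 K = 114.61 meV.
Eᵢ/kT = 0.34814, 4.2579, 4.8861.
Z = Σ e^(−Eᵢ/kT) = e^(−0.34814) + e^(−4.2579) + e^(−4.8861) = 0.70600 + 0.014152 + 0.0075508 = 0.72770.
⟨E⟩ = Σ EᵢPᵢ = 54.011 meV.
S/k_B = ln Z + ⟨E⟩/kT = ln(0.72770) + 54.011/114.61 = -0.31787 + 0.47126 = 0.153.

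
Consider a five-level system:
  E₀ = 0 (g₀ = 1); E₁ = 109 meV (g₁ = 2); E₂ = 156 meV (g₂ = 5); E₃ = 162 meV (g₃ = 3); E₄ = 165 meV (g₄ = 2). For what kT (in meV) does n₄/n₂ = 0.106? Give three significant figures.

6.78 meV

n₄/n₂ = (g₄/g₂) exp[−(E₄−E₂)/kT] = 0.106.
⇒ (E₄−E₂)/kT = ln((2/5)/0.106) = ln(3.7736) = 1.3280.
kT = 9 meV / 1.3280 = 6.78 meV.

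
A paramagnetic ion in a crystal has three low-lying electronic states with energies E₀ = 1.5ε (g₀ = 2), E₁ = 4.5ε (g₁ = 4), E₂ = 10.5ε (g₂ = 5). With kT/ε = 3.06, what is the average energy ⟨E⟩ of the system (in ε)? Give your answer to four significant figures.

3.327 ε

Eᵢ/kT = 0.490196, 1.47059, 3.43137.
Z = Σ gᵢe^(−Eᵢ/kT) = 2·e^(−0.490196) + 4·e^(−1.47059) + 5·e^(−3.43137) = 1.22501 + 0.919159 + 0.161713 = 2.30588.
⟨E⟩ = Σ Eᵢ gᵢe^(−Eᵢ/kT) / Z = (1.5·1.22501 + 4.5·0.919159 + 10.5·0.161713) / 2.30588 = 3.327 ε.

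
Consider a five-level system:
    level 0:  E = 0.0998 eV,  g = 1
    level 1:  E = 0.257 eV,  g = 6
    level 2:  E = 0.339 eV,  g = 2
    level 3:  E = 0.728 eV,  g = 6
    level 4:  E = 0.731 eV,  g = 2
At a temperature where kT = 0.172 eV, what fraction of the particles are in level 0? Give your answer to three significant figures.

0.243

Eᵢ/kT = 0.58023, 1.4942, 1.9709, 4.2326, 4.2500.
Z = Σ gᵢe^(−Eᵢ/kT) = 1·e^(−0.58023) + 6·e^(−1.4942) + 2·e^(−1.9709) + 6·e^(−4.2326) + 2·e^(−4.2500) = 0.55977 + 1.3466 + 0.27866 + 0.087088 + 0.028528 = 2.3006.
P₀ = g₀ e^(−E₀/kT) / Z = 0.55977/2.3006 = 0.243.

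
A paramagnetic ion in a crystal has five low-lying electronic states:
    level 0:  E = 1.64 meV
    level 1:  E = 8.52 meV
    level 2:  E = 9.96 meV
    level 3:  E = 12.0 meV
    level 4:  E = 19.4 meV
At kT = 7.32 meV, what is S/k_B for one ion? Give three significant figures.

1.35

Eᵢ/kT = 0.22404, 1.1639, 1.3607, 1.6393, 2.6503.
Z = Σ e^(−Eᵢ/kT) = e^(−0.22404) + e^(−1.1639) + e^(−1.3607) + e^(−1.6393) + e^(−2.6503) = 0.79928 + 0.31227 + 0.25648 + 0.19412 + 0.070630 = 1.6328.
⟨E⟩ = Σ EᵢPᵢ = 6.2626 meV.
S/k_B = ln Z + ⟨E⟩/kT = ln(1.6328) + 6.2626/7.32 = 0.49030 + 0.85555 = 1.35.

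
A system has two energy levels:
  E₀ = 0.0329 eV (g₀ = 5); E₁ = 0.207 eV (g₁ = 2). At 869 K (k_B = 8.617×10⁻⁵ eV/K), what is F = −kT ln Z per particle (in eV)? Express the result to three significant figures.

k_BT = 8.617×10⁻⁵ × 869 K = 0.074882 eV.
Eᵢ/kT = 0.43936, 2.7643.
Z = Σ gᵢe^(−Eᵢ/kT) = 5·e^(−0.43936) + 2·e^(−2.7643) = 3.2222 + 0.12604 = 3.3482.
F = −kT ln Z = −0.074882 × ln(3.3482) = −0.074882 × 1.2084 = -0.0905 eV.

-0.0905 eV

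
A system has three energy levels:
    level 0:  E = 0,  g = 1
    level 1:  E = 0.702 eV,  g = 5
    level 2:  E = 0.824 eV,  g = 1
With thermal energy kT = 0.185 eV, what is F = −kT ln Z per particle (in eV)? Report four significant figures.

-0.02164 eV

Eᵢ/kT = 0, 3.79459, 4.45405.
Z = Σ gᵢe^(−Eᵢ/kT) = 1·e^(−0) + 5·e^(−3.79459) + 1·e^(−4.45405) = 1.00000 + 0.112461 + 0.0116314 = 1.12409.
F = −kT ln Z = −0.185 × ln(1.12409) = −0.185 × 0.116974 = -0.02164 eV.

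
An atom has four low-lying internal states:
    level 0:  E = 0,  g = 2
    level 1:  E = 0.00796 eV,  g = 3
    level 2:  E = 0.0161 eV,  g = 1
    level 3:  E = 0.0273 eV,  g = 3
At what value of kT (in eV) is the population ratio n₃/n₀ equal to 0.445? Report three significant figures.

n₃/n₀ = (g₃/g₀) exp[−(E₃−E₀)/kT] = 0.445.
⇒ (E₃−E₀)/kT = ln((3/2)/0.445) = ln(3.3708) = 1.2152.
kT = 0.0273 eV / 1.2152 = 0.0225 eV.

0.0225 eV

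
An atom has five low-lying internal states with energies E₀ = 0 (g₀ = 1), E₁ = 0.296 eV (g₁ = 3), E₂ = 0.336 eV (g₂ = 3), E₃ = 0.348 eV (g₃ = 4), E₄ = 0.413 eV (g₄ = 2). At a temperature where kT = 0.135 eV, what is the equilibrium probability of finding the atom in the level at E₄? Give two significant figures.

0.047

Eᵢ/kT = 0, 2.193, 2.489, 2.578, 3.059.
Z = Σ gᵢe^(−Eᵢ/kT) = 1·e^(−0) + 3·e^(−2.193) + 3·e^(−2.489) + 4·e^(−2.578) + 2·e^(−3.059) = 1.000 + 0.3347 + 0.2490 + 0.3037 + 0.09387 = 1.981.
P₄ = g₄ e^(−E₄/kT) / Z = 0.09387/1.981 = 0.047.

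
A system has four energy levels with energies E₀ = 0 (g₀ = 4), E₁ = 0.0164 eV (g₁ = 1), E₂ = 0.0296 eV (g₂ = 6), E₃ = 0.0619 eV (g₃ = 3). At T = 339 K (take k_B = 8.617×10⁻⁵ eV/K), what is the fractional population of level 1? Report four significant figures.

0.08024

k_BT = 8.617×10⁻⁵ × 339 K = 0.0292116 eV.
Eᵢ/kT = 0, 0.561421, 1.01330, 2.11902.
Z = Σ gᵢe^(−Eᵢ/kT) = 4·e^(−0) + 1·e^(−0.561421) + 6·e^(−1.01330) + 3·e^(−2.11902) = 4.00000 + 0.570398 + 2.17811 + 0.360448 = 7.10896.
P₁ = g₁ e^(−E₁/kT) / Z = 0.570398/7.10896 = 0.08024.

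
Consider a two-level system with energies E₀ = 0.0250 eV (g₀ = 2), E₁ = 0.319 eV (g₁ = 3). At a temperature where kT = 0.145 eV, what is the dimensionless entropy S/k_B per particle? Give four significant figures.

Eᵢ/kT = 0.172414, 2.20000.
Z = Σ gᵢe^(−Eᵢ/kT) = 2·e^(−0.172414) + 3·e^(−2.20000) = 1.68326 + 0.332409 = 2.01567.
⟨E⟩ = Σ EᵢPᵢ = 0.0734842 eV.
S/k_B = ln Z + ⟨E⟩/kT = ln(2.01567) + 0.0734842/0.145 = 0.700952 + 0.506788 = 1.208.

1.208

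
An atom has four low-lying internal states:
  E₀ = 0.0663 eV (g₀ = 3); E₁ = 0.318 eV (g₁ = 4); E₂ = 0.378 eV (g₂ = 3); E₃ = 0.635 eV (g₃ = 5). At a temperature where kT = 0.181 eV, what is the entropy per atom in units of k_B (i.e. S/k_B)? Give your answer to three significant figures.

Eᵢ/kT = 0.36630, 1.7569, 2.0884, 3.5083.
Z = Σ gᵢe^(−Eᵢ/kT) = 3·e^(−0.36630) + 4·e^(−1.7569) + 3·e^(−2.0884) + 5·e^(−3.5083) = 2.0799 + 0.69032 + 0.37166 + 0.14974 = 3.2916.
⟨E⟩ = Σ EᵢPᵢ = 0.18015 eV.
S/k_B = ln Z + ⟨E⟩/kT = ln(3.2916) + 0.18015/0.181 = 1.1914 + 0.99530 = 2.19.

2.19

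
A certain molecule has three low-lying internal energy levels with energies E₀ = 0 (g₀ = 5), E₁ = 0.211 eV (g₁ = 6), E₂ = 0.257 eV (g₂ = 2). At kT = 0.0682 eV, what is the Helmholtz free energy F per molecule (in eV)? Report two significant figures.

Eᵢ/kT = 0, 3.094, 3.768.
Z = Σ gᵢe^(−Eᵢ/kT) = 5·e^(−0) + 6·e^(−3.094) + 2·e^(−3.768) = 5.000 + 0.2719 + 0.04620 = 5.318.
F = −kT ln Z = −0.0682 × ln(5.318) = −0.0682 × 1.671 = -0.11 eV.

-0.11 eV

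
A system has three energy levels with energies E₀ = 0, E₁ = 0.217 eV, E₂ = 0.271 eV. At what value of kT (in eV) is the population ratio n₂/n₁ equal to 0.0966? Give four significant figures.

n₂/n₁ = exp[−(E₂−E₁)/kT] = 0.0966.
⇒ (E₂−E₁)/kT = ln(1/0.0966) = ln(10.3520) = 2.33718.
kT = 0.054 eV / 2.33718 = 0.02310 eV.

0.02310 eV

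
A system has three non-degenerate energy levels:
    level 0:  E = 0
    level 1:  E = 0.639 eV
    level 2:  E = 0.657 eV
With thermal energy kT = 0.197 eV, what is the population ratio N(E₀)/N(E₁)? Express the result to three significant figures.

25.6

n₀/n₁ = exp[−(E₀−E₁)/kT] = exp(−(-0.639 eV)/(0.197 eV)) = exp(3.2437) = 25.6.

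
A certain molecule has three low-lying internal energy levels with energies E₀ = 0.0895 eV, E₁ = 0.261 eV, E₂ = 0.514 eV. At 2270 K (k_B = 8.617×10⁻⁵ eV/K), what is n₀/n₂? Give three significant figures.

8.76

k_BT = 8.617×10⁻⁵ × 2270 K = 0.19561 eV.
n₀/n₂ = exp[−(E₀−E₂)/kT] = exp(−(-0.4245 eV)/(0.19561 eV)) = exp(2.1701) = 8.76.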